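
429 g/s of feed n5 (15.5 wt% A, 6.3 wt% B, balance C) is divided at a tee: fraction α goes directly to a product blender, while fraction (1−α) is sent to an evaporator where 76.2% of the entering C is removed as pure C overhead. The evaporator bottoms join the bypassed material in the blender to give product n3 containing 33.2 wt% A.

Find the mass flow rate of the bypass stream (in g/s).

All 429×0.155 = 66.495 g/s of A reaches n3, so n3 = 66.495/0.332 = 200.29 g/s and vapour = 228.71 g/s.
The evaporator receives (1−α)·429 of feed at 0.782 C and removes 0.762 of that C:
0.762×0.782×(1−α)×429 = 228.71
(1−α) = 228.71/255.63 = 0.8947;  α = 0.1053.
Bypass flow = 0.1053×429 = 45.177 g/s.

45.18 g/s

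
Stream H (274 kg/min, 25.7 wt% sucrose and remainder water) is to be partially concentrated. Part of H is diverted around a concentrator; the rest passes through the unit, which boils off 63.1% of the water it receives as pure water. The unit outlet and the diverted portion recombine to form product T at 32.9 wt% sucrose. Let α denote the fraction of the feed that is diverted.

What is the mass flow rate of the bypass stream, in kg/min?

All 274×0.257 = 70.418 kg/min of sucrose reaches T, so T = 70.418/0.329 = 214.04 kg/min and vapour = 59.964 kg/min.
The evaporator receives (1−α)·274 of feed at 0.743 water and removes 0.631 of that water:
0.631×0.743×(1−α)×274 = 59.964
(1−α) = 59.964/128.46 = 0.4668;  α = 0.5332.
Bypass flow = 0.5332×274 = 146.1 kg/min.

146.1 kg/min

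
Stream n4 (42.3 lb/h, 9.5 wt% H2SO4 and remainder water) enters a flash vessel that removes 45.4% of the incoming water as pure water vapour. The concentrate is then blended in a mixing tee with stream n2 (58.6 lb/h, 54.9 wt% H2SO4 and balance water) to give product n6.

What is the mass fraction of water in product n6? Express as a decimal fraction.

Vapour removed = 0.454×0.905×42.3 = 17.38 lb/h; concentrate = 24.92 lb/h.
water reaching the mixer = 20.902 (from concentrate) + 58.6×0.451 = 47.33 lb/h.
Product flow = 24.92 + 58.6 = 83.52 lb/h; water fraction = 0.5667.

0.5667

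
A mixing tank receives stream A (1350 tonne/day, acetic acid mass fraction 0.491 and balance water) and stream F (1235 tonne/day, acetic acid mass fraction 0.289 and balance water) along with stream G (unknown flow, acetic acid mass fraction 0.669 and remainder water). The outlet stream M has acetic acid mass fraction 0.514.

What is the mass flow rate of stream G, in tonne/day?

1993 tonne/day

Let G be the unknown flow. Total out = 2585 + G.
acetic acid balance: 1019.8 + 0.669·G = 0.514·(2585 + G)
(0.669 − 0.514)·G = 0.514×2585 − 1019.8 = 308.93
G = 308.93 / 0.155 = 1993.1 tonne/day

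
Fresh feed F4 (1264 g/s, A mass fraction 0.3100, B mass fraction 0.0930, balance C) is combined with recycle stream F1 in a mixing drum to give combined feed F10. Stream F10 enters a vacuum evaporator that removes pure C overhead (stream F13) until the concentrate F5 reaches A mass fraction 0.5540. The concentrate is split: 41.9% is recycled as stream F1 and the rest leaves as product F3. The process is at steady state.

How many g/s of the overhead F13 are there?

Overall A balance (none leaves overhead): A in fresh feed = A in product, i.e. 1264×0.310 = (1−0.419)·F5·0.554.
F5 = 391.84/(0.554×0.581) = 1217.4 g/s.
Recycle F1 = 0.419×1217.4 = 510.08 g/s.
Combined feed F10 = 1264 + 510.08 = 1774.1 g/s.
Overhead F13 = F10 − F5 = 1774.1 − 1217.4 = 556.71 g/s.

556.7 g/s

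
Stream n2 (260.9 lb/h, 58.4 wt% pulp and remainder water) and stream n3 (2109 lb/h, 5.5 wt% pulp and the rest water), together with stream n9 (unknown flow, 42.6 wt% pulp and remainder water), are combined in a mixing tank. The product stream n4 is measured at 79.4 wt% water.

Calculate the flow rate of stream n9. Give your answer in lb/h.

999.3 lb/h

Let n9 be the unknown flow. Total out = 2369.9 + n9.
water balance: 2101.5 + 0.574·n9 = 0.794·(2369.9 + n9)
(0.574 − 0.794)·n9 = 0.794×2369.9 − 2101.5 = -219.84
n9 = -219.84 / -0.220 = 999.27 lb/h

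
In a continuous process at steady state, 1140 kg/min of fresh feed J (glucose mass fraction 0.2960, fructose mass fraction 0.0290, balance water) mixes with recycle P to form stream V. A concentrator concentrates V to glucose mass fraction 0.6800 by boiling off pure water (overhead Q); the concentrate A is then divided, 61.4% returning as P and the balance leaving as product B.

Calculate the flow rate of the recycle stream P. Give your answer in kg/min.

Overall glucose balance (none leaves overhead): glucose in fresh feed = glucose in product, i.e. 1140×0.296 = (1−0.614)·A·0.680.
A = 337.44/(0.680×0.386) = 1285.6 kg/min.
Recycle P = 0.614×1285.6 = 789.35 kg/min.

789.3 kg/min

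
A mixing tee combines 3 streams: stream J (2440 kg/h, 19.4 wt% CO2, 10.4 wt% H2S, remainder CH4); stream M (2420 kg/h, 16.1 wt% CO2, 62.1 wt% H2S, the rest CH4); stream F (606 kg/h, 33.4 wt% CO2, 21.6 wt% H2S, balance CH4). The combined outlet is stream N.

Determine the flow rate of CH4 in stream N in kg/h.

CH4 out = CH4 in = 2440×0.702 + 2420×0.218 + 606×0.450 = 2513.1 kg/h.

2513 kg/h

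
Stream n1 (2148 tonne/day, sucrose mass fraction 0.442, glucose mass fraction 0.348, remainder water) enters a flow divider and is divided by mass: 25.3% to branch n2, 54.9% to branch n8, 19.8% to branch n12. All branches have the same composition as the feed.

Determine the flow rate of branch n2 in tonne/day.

Branch n2 flow = 0.253×2148 = 543.44 tonne/day.

543.4 tonne/day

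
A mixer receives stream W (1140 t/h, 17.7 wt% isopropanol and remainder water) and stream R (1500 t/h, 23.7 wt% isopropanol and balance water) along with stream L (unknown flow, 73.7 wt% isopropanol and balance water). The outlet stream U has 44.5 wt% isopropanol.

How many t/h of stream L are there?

2115 t/h

Let L be the unknown flow. Total out = 2640 + L.
isopropanol balance: 557.28 + 0.737·L = 0.445·(2640 + L)
(0.737 − 0.445)·L = 0.445×2640 − 557.28 = 617.52
L = 617.52 / 0.292 = 2114.8 t/h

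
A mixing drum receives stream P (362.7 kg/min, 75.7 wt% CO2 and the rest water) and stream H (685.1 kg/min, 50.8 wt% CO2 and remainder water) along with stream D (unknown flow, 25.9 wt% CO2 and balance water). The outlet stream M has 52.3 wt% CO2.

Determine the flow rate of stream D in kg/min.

282.6 kg/min

Let D be the unknown flow. Total out = 1047.8 + D.
CO2 balance: 622.59 + 0.259·D = 0.523·(1047.8 + D)
(0.259 − 0.523)·D = 0.523×1047.8 − 622.59 = -74.595
D = -74.595 / -0.264 = 282.56 kg/min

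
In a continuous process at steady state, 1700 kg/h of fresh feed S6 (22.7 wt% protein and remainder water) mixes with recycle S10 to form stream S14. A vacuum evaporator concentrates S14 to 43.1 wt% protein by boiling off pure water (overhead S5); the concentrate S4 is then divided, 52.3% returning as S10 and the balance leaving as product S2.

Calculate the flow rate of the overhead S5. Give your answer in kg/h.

Overall protein balance (none leaves overhead): protein in fresh feed = protein in product, i.e. 1700×0.227 = (1−0.523)·S4·0.431.
S4 = 385.9/(0.431×0.477) = 1877.1 kg/h.
Recycle S10 = 0.523×1877.1 = 981.7 kg/h.
Combined feed S14 = 1700 + 981.7 = 2681.7 kg/h.
Overhead S5 = S14 − S4 = 2681.7 − 1877.1 = 804.64 kg/h.

804.6 kg/h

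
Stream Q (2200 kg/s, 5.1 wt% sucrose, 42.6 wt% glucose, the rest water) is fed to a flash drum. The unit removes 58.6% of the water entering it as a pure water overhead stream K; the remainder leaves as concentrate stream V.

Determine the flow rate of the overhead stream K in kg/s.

water entering = 2200×0.523 = 1150.6 kg/s; overhead removed = 0.586×1150.6 = 674.25 kg/s.

674.3 kg/s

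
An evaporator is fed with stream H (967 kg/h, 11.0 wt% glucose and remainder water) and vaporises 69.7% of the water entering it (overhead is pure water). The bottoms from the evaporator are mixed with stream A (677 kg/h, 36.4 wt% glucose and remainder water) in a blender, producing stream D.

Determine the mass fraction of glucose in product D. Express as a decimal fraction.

Vapour removed = 0.697×0.890×967 = 599.86 kg/h; concentrate = 367.14 kg/h.
glucose reaching the mixer = 106.37 (from concentrate) + 677×0.364 = 352.8 kg/h.
Product flow = 367.14 + 677 = 1044.1 kg/h; glucose fraction = 0.338.

0.338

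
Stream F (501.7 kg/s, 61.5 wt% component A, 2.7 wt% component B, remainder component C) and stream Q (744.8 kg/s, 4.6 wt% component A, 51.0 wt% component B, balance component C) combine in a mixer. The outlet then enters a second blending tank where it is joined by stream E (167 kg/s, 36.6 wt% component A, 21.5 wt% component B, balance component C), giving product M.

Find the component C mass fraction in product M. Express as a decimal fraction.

0.411

Overall, product flow = 1413.5 kg/s.
component C in = 501.7×0.358 + 744.8×0.444 + 167×0.419 = 580.27 kg/s.
component C fraction in M = 0.411.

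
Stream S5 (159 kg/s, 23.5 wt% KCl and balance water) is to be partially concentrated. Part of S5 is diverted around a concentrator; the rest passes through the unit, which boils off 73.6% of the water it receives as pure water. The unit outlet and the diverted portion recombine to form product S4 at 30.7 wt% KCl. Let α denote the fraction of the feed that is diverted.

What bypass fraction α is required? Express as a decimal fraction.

All 159×0.235 = 37.365 kg/s of KCl reaches S4, so S4 = 37.365/0.307 = 121.71 kg/s and vapour = 37.29 kg/s.
The evaporator receives (1−α)·159 of feed at 0.765 water and removes 0.736 of that water:
0.736×0.765×(1−α)×159 = 37.29
(1−α) = 37.29/89.523 = 0.4165;  α = 0.5835.

0.583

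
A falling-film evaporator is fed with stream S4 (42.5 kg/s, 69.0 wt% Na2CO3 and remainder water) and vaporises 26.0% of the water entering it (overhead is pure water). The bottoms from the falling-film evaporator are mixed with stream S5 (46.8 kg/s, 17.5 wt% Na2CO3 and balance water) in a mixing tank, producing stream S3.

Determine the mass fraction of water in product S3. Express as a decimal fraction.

Vapour removed = 0.260×0.310×42.5 = 3.4255 kg/s; concentrate = 39.075 kg/s.
water reaching the mixer = 9.7495 (from concentrate) + 46.8×0.825 = 48.359 kg/s.
Product flow = 39.075 + 46.8 = 85.874 kg/s; water fraction = 0.563.

0.563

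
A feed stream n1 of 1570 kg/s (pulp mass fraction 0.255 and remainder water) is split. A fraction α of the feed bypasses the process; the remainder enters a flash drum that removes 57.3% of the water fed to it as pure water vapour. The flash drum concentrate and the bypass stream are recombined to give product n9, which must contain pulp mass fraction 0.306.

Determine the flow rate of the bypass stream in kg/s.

957 kg/s

All 1570×0.255 = 400.35 kg/s of pulp reaches n9, so n9 = 400.35/0.306 = 1308.3 kg/s and vapour = 261.67 kg/s.
The evaporator receives (1−α)·1570 of feed at 0.745 water and removes 0.573 of that water:
0.573×0.745×(1−α)×1570 = 261.67
(1−α) = 261.67/670.21 = 0.3904;  α = 0.6096.
Bypass flow = 0.6096×1570 = 957.03 kg/s.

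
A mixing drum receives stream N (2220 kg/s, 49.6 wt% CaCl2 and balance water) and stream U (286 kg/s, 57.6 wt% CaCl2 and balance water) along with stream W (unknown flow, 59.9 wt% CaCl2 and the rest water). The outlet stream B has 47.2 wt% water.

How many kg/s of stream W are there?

Let W be the unknown flow. Total out = 2506 + W.
water balance: 1240.1 + 0.401·W = 0.472·(2506 + W)
(0.401 − 0.472)·W = 0.472×2506 − 1240.1 = -57.312
W = -57.312 / -0.071 = 807.21 kg/s

807.2 kg/s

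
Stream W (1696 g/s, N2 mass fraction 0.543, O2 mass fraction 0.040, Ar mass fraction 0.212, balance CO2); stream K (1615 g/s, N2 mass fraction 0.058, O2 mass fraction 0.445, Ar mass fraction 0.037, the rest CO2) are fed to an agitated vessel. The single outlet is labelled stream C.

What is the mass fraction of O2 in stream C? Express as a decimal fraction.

Total flow out = 1696 + 1615 = 3311 g/s.
O2 in = 1696×0.040 + 1615×0.445 = 786.51 g/s.
O2 mass fraction in C = 786.51/3311 = 0.238.

0.238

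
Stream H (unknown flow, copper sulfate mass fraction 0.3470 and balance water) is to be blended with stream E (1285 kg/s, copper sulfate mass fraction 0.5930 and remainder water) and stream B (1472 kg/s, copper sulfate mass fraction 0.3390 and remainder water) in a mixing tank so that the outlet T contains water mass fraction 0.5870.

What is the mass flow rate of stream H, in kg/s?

1854 kg/s

Let H be the unknown flow. Total out = 2757 + H.
water balance: 1496 + 0.653·H = 0.587·(2757 + H)
(0.653 − 0.587)·H = 0.587×2757 − 1496 = 122.37
H = 122.37 / 0.066 = 1854.1 kg/s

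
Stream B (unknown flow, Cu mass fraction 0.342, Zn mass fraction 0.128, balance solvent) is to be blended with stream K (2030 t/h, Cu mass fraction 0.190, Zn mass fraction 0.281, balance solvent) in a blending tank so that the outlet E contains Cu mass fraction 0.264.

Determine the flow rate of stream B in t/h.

1926 t/h

Let B be the unknown flow. Total out = 2030 + B.
Cu balance: 385.7 + 0.342·B = 0.264·(2030 + B)
(0.342 − 0.264)·B = 0.264×2030 − 385.7 = 150.22
B = 150.22 / 0.078 = 1925.9 t/h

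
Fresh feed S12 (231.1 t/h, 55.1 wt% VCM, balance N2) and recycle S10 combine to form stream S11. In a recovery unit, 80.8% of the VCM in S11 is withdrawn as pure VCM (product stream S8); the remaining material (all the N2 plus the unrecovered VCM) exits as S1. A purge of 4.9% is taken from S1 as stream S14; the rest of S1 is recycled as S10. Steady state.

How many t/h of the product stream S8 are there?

VCM in S11: m_A = 231.1×0.551 + (1−0.049)·(1−0.808)·m_A, so m_A = 127.34/0.8174 = 155.78 t/h.
Product S8 = 0.808×155.78 = 125.87 t/h.

125.9 t/h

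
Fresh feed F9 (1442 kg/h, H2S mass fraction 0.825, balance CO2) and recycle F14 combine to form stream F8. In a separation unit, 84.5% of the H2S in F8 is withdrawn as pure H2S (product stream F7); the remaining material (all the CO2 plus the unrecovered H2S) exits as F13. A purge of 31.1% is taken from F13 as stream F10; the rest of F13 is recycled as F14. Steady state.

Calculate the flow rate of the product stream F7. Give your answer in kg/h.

H2S in F8: m_A = 1442×0.825 + (1−0.311)·(1−0.845)·m_A, so m_A = 1189.6/0.8932 = 1331.9 kg/h.
Product F7 = 0.845×1331.9 = 1125.4 kg/h.

1125 kg/h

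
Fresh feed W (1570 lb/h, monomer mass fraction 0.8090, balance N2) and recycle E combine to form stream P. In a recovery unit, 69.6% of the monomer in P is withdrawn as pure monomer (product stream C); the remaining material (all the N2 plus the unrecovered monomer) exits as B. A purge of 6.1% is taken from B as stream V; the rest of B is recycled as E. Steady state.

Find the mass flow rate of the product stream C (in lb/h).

monomer in P: m_A = 1570×0.809 + (1−0.061)·(1−0.696)·m_A, so m_A = 1270.1/0.7145 = 1777.5 lb/h.
Product C = 0.696×1777.5 = 1237.2 lb/h.

1237 lb/h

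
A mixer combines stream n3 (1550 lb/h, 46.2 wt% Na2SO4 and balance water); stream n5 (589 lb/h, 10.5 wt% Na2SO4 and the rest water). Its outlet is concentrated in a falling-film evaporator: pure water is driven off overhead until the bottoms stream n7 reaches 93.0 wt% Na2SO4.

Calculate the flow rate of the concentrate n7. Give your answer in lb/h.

Na2SO4 entering = 1550×0.462 + 589×0.105 = 777.95 lb/h.
All Na2SO4 reports to n7, so n7 = 777.95/0.930 = 836.5 lb/h.

836.5 lb/h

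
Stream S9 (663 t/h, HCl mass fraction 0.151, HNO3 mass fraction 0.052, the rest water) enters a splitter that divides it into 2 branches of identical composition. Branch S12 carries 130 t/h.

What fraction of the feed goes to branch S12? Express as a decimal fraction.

Fraction to S12 = 130/663 = 0.1961.

0.196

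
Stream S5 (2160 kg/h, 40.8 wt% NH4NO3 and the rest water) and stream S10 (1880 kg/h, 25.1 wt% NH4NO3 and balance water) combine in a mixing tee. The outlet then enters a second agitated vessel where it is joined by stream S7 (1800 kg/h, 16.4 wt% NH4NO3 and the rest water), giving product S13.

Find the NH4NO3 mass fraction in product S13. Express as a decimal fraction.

0.282

Overall, product flow = 5840 kg/h.
NH4NO3 in = 2160×0.408 + 1880×0.251 + 1800×0.164 = 1648.4 kg/h.
NH4NO3 fraction in S13 = 0.282.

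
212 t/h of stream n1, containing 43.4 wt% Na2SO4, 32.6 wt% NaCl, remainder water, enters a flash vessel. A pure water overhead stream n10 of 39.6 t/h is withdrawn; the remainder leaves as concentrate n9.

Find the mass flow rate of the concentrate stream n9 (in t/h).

Concentrate = 212 − 39.6 = 172.4 t/h.

172.4 t/h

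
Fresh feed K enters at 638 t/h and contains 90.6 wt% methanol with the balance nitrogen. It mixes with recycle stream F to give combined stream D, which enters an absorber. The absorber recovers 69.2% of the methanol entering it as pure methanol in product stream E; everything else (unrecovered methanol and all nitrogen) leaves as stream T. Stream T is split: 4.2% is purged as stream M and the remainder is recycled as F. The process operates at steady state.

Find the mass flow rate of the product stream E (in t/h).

567.4 t/h

methanol in D: m_A = 638×0.906 + (1−0.042)·(1−0.692)·m_A, so m_A = 578.03/0.7049 = 819.97 t/h.
Product E = 0.692×819.97 = 567.42 t/h.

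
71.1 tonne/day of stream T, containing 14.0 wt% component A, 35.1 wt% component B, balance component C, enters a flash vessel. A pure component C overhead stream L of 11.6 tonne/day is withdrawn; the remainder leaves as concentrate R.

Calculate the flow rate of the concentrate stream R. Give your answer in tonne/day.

Concentrate = 71.1 − 11.6 = 59.5 tonne/day.

59.5 tonne/day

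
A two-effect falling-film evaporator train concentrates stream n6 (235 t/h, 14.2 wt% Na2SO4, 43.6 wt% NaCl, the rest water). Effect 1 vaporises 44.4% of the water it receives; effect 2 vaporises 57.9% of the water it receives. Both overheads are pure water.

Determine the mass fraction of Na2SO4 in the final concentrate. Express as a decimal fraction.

0.210

water in feed = 235×0.422 = 99.17 t/h.
After stage 1: water left = (1−0.444)×99.17 = 55.139; stream total = 190.97 t/h.
After stage 2: water left = (1−0.579)×55.139 = 23.213; final concentrate = 159.04 t/h.
Na2SO4 fraction = 33.37/159.04 = 0.210.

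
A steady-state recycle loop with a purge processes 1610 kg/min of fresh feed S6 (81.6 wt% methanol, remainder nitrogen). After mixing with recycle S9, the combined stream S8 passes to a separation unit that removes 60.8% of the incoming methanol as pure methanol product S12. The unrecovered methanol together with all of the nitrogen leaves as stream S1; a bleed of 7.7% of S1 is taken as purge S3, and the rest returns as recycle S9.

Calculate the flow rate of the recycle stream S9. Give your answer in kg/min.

4296 kg/min

nitrogen enters only via S6 and leaves only via the purge: 1610×0.184 = 0.077×(nitrogen in S1), and the separation unit passes all nitrogen, so nitrogen in S8 = nitrogen in S1 = 3847.3 kg/min.
methanol in S8: m_A = 1610×0.816 + (1−0.077)·(1−0.608)·m_A, so m_A = 1313.8/0.6382 = 2058.6 kg/min.
S1 = (1−0.608)×2058.6 + 3847.3 = 4654.2 kg/min.
Recycle S9 = (1−0.077)×4654.2 = 4295.9 kg/min.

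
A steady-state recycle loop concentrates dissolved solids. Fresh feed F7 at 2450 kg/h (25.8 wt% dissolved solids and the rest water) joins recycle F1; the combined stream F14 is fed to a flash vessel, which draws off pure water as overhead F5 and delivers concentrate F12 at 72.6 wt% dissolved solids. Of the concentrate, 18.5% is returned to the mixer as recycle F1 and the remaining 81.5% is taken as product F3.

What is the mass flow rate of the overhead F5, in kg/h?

Overall dissolved solids balance (none leaves overhead): dissolved solids in fresh feed = dissolved solids in product, i.e. 2450×0.258 = (1−0.185)·F12·0.726.
F12 = 632.1/(0.726×0.815) = 1068.3 kg/h.
Recycle F1 = 0.185×1068.3 = 197.63 kg/h.
Combined feed F14 = 2450 + 197.63 = 2647.6 kg/h.
Overhead F5 = F14 − F12 = 2647.6 − 1068.3 = 1579.3 kg/h.

1579 kg/h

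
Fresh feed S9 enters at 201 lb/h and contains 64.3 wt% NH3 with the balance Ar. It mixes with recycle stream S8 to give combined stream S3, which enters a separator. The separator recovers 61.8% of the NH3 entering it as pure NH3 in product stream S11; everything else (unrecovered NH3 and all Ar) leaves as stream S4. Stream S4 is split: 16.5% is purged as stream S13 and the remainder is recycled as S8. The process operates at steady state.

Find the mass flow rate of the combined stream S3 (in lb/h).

624.7 lb/h

Ar enters only via S9 and leaves only via the purge: 201×0.357 = 0.165×(Ar in S4), and the separator passes all Ar, so Ar in S3 = Ar in S4 = 434.89 lb/h.
NH3 in S3: m_A = 201×0.643 + (1−0.165)·(1−0.618)·m_A, so m_A = 129.24/0.6810 = 189.78 lb/h.
S3 = 189.78 + 434.89 = 624.67 lb/h.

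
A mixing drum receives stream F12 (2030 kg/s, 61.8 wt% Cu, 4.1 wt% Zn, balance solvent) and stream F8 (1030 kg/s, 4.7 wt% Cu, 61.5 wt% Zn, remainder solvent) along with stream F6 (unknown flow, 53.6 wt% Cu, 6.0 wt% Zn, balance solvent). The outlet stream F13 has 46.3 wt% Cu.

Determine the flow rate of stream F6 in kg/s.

1559 kg/s

Let F6 be the unknown flow. Total out = 3060 + F6.
Cu balance: 1303 + 0.536·F6 = 0.463·(3060 + F6)
(0.536 − 0.463)·F6 = 0.463×3060 − 1303 = 113.83
F6 = 113.83 / 0.073 = 1559.3 kg/s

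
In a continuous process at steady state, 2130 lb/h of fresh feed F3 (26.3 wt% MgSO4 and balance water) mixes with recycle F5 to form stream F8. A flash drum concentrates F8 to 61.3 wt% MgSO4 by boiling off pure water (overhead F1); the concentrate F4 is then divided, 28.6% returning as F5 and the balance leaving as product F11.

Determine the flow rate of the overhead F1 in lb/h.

Overall MgSO4 balance (none leaves overhead): MgSO4 in fresh feed = MgSO4 in product, i.e. 2130×0.263 = (1−0.286)·F4·0.613.
F4 = 560.19/(0.613×0.714) = 1279.9 lb/h.
Recycle F5 = 0.286×1279.9 = 366.05 lb/h.
Combined feed F8 = 2130 + 366.05 = 2496.1 lb/h.
Overhead F1 = F8 − F4 = 2496.1 − 1279.9 = 1216.2 lb/h.

1216 lb/h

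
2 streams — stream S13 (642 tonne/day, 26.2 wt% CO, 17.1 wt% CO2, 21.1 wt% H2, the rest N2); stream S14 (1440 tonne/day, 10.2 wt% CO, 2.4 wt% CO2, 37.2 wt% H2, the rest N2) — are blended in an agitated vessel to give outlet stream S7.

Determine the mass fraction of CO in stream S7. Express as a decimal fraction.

Total flow out = 642 + 1440 = 2082 tonne/day.
CO in = 642×0.262 + 1440×0.102 = 315.08 tonne/day.
CO mass fraction in S7 = 315.08/2082 = 0.1513.

0.1513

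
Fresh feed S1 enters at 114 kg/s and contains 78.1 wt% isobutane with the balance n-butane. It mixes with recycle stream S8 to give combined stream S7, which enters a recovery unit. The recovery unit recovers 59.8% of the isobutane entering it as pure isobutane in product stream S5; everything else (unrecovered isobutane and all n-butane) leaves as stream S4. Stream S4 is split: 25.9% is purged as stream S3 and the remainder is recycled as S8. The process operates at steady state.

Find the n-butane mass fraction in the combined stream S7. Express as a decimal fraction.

n-butane enters only via S1 and leaves only via the purge: 114×0.219 = 0.259×(n-butane in S4), and the recovery unit passes all n-butane, so n-butane in S7 = n-butane in S4 = 96.394 kg/s.
isobutane in S7: m_A = 114×0.781 + (1−0.259)·(1−0.598)·m_A, so m_A = 89.034/0.7021 = 126.81 kg/s.
S7 = 126.81 + 96.394 = 223.2 kg/s.
n-butane fraction in S7 = 96.394/223.2 = 0.4319.

0.4319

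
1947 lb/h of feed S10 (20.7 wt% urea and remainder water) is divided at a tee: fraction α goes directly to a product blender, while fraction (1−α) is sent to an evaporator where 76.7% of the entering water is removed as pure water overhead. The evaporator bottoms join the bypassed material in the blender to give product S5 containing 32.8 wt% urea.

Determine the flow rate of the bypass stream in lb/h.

766.1 lb/h

All 1947×0.207 = 403.03 lb/h of urea reaches S5, so S5 = 403.03/0.328 = 1228.7 lb/h and vapour = 718.25 lb/h.
The evaporator receives (1−α)·1947 of feed at 0.793 water and removes 0.767 of that water:
0.767×0.793×(1−α)×1947 = 718.25
(1−α) = 718.25/1184.2 = 0.6065;  α = 0.3935.
Bypass flow = 0.3935×1947 = 766.11 lb/h.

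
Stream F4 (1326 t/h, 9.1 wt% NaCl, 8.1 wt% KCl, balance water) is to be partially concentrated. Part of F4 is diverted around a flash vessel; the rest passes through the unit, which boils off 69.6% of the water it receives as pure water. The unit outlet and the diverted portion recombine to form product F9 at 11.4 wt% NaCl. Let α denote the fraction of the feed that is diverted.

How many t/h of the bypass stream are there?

All 1326×0.091 = 120.67 t/h of NaCl reaches F9, so F9 = 120.67/0.114 = 1058.5 t/h and vapour = 267.53 t/h.
The evaporator receives (1−α)·1326 of feed at 0.828 water and removes 0.696 of that water:
0.696×0.828×(1−α)×1326 = 267.53
(1−α) = 267.53/764.16 = 0.3501;  α = 0.6499.
Bypass flow = 0.6499×1326 = 861.78 t/h.

861.8 t/h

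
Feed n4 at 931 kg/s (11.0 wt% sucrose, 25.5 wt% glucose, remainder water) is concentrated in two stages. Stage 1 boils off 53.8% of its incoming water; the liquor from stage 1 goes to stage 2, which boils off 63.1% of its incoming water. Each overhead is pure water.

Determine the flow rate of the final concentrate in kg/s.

water in feed = 931×0.635 = 591.19 kg/s.
After stage 1: water left = (1−0.538)×591.19 = 273.13; stream total = 612.94 kg/s.
After stage 2: water left = (1−0.631)×273.13 = 100.78; final concentrate = 440.6 kg/s.

440.6 kg/s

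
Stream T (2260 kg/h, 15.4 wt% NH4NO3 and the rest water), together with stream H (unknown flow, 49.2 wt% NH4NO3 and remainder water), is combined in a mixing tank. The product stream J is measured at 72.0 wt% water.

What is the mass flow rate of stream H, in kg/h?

1343 kg/h

Let H be the unknown flow. Total out = 2260 + H.
water balance: 1912 + 0.508·H = 0.720·(2260 + H)
(0.508 − 0.720)·H = 0.720×2260 − 1912 = -284.76
H = -284.76 / -0.212 = 1343.2 kg/h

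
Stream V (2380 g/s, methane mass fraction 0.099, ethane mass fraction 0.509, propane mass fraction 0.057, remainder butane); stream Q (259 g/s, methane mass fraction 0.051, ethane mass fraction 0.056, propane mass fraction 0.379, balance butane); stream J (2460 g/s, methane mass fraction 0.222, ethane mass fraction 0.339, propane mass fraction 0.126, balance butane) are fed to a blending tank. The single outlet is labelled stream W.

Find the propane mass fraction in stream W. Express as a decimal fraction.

0.107

Total flow out = 2380 + 259 + 2460 = 5099 g/s.
propane in = 2380×0.057 + 259×0.379 + 2460×0.126 = 543.78 g/s.
propane mass fraction in W = 543.78/5099 = 0.107.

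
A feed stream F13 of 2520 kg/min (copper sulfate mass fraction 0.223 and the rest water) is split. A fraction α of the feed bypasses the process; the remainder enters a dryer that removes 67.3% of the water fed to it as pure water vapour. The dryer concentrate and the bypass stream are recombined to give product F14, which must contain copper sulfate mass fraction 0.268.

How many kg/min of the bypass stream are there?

1711 kg/min

All 2520×0.223 = 561.96 kg/min of copper sulfate reaches F14, so F14 = 561.96/0.268 = 2096.9 kg/min and vapour = 423.13 kg/min.
The evaporator receives (1−α)·2520 of feed at 0.777 water and removes 0.673 of that water:
0.673×0.777×(1−α)×2520 = 423.13
(1−α) = 423.13/1317.8 = 0.3211;  α = 0.6789.
Bypass flow = 0.6789×2520 = 1710.8 kg/min.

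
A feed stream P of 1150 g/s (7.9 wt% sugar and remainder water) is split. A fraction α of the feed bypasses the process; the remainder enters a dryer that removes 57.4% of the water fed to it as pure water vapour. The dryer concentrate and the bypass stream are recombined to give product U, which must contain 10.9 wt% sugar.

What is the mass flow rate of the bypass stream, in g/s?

All 1150×0.079 = 90.85 g/s of sugar reaches U, so U = 90.85/0.109 = 833.49 g/s and vapour = 316.51 g/s.
The evaporator receives (1−α)·1150 of feed at 0.921 water and removes 0.574 of that water:
0.574×0.921×(1−α)×1150 = 316.51
(1−α) = 316.51/607.95 = 0.5206;  α = 0.4794.
Bypass flow = 0.4794×1150 = 551.28 g/s.

551.3 g/s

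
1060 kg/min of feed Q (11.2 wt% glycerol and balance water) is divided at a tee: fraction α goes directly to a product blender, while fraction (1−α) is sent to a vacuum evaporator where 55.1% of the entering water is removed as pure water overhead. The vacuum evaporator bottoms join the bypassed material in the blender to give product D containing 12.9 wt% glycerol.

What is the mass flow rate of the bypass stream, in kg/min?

All 1060×0.112 = 118.72 kg/min of glycerol reaches D, so D = 118.72/0.129 = 920.31 kg/min and vapour = 139.69 kg/min.
The evaporator receives (1−α)·1060 of feed at 0.888 water and removes 0.551 of that water:
0.551×0.888×(1−α)×1060 = 139.69
(1−α) = 139.69/518.65 = 0.2693;  α = 0.7307.
Bypass flow = 0.7307×1060 = 774.5 kg/min.

774.5 kg/min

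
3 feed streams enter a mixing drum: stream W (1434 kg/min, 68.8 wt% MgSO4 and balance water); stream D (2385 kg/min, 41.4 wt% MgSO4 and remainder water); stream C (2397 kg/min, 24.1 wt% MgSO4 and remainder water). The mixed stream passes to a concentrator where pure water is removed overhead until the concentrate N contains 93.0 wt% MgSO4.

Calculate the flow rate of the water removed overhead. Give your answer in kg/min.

3472 kg/min

MgSO4 entering = 1434×0.688 + 2385×0.414 + 2397×0.241 = 2551.7 kg/min.
All MgSO4 reports to N, so N = 2551.7/0.930 = 2743.7 kg/min.
Total feed = 6216 kg/min; overhead = 6216 − 2743.7 = 3472.3 kg/min.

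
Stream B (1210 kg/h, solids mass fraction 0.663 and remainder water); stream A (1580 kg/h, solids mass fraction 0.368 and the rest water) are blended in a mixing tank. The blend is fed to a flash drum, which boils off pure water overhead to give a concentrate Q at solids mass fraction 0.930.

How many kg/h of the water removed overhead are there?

1302 kg/h

solids entering = 1210×0.663 + 1580×0.368 = 1383.7 kg/h.
All solids reports to Q, so Q = 1383.7/0.930 = 1487.8 kg/h.
Total feed = 2790 kg/h; overhead = 2790 − 1487.8 = 1302.2 kg/h.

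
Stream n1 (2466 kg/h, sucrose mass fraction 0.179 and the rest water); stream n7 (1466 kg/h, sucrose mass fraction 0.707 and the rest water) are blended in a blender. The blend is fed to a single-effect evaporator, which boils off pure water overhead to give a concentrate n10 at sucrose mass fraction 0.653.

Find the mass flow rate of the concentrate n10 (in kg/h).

sucrose entering = 2466×0.179 + 1466×0.707 = 1477.9 kg/h.
All sucrose reports to n10, so n10 = 1477.9/0.653 = 2263.2 kg/h.

2263 kg/h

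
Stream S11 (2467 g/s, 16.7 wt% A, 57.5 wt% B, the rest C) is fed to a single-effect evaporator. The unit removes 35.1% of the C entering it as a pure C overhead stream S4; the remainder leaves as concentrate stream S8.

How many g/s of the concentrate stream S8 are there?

C entering = 2467×0.258 = 636.49 g/s; overhead removed = 0.351×636.49 = 223.41 g/s.
Concentrate = 2467 − 223.41 = 2243.6 g/s.

2244 g/s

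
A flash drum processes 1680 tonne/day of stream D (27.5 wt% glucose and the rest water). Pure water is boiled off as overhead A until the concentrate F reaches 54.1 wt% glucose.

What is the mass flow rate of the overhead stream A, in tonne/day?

826 tonne/day

glucose is conserved: 1680×0.275 = 462 tonne/day all reports to the concentrate.
Concentrate = 462/(target fraction) = 853.97 tonne/day.
Overhead = 1680 − 853.97 = 826.03 tonne/day.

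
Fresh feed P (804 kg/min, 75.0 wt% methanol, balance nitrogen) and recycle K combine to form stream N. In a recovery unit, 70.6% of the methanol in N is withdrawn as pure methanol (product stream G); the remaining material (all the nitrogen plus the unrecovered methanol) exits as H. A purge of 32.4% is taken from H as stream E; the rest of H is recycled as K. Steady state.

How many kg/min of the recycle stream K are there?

nitrogen enters only via P and leaves only via the purge: 804×0.250 = 0.324×(nitrogen in H), and the recovery unit passes all nitrogen, so nitrogen in N = nitrogen in H = 620.37 kg/min.
methanol in N: m_A = 804×0.750 + (1−0.324)·(1−0.706)·m_A, so m_A = 603/0.8013 = 752.57 kg/min.
H = (1−0.706)×752.57 + 620.37 = 841.63 kg/min.
Recycle K = (1−0.324)×841.63 = 568.94 kg/min.

568.9 kg/min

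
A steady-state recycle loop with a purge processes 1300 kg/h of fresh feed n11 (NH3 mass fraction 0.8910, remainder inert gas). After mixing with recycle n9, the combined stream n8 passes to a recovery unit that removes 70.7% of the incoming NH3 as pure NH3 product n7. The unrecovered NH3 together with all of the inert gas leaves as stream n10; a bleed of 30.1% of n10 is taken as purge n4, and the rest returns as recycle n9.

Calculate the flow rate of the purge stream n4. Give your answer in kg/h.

270.2 kg/h

inert gas enters only via n11 and leaves only via the purge: 1300×0.109 = 0.301×(inert gas in n10), and the recovery unit passes all inert gas, so inert gas in n8 = inert gas in n10 = 470.76 kg/h.
NH3 in n8: m_A = 1300×0.891 + (1−0.301)·(1−0.707)·m_A, so m_A = 1158.3/0.7952 = 1456.6 kg/h.
n10 = (1−0.707)×1456.6 + 470.76 = 897.56 kg/h.
Purge n4 = 0.301×897.56 = 270.16 kg/h.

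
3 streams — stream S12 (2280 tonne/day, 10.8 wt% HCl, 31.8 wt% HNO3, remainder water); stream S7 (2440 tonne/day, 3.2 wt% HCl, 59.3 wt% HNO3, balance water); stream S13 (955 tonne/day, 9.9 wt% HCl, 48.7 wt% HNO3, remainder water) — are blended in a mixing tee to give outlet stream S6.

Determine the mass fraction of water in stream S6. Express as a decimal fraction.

Total flow out = 2280 + 2440 + 955 = 5675 tonne/day.
water in = 2280×0.574 + 2440×0.375 + 955×0.414 = 2619.1 tonne/day.
water mass fraction in S6 = 2619.1/5675 = 0.4615.

0.4615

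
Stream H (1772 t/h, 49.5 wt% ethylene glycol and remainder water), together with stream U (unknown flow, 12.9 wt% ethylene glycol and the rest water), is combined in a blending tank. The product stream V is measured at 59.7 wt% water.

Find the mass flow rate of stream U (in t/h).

Let U be the unknown flow. Total out = 1772 + U.
water balance: 894.86 + 0.871·U = 0.597·(1772 + U)
(0.871 − 0.597)·U = 0.597×1772 − 894.86 = 163.02
U = 163.02 / 0.274 = 594.98 t/h

595 t/h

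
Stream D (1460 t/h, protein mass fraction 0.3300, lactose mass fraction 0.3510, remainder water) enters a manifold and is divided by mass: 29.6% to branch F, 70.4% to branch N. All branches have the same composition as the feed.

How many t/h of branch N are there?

Branch N flow = 0.704×1460 = 1027.8 t/h.

1028 t/h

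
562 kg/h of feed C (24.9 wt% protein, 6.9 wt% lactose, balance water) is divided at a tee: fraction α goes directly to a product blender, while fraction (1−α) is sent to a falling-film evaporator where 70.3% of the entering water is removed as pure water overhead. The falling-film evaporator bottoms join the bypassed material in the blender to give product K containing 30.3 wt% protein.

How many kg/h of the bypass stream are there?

All 562×0.249 = 139.94 kg/h of protein reaches K, so K = 139.94/0.303 = 461.84 kg/h and vapour = 100.16 kg/h.
The evaporator receives (1−α)·562 of feed at 0.682 water and removes 0.703 of that water:
0.703×0.682×(1−α)×562 = 100.16
(1−α) = 100.16/269.45 = 0.3717;  α = 0.6283.
Bypass flow = 0.6283×562 = 353.1 kg/h.

353.1 kg/h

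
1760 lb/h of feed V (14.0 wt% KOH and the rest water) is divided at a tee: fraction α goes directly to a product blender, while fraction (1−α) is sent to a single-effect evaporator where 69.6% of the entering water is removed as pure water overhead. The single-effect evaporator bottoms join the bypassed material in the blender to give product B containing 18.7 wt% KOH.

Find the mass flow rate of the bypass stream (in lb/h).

1021 lb/h

All 1760×0.140 = 246.4 lb/h of KOH reaches B, so B = 246.4/0.187 = 1317.6 lb/h and vapour = 442.35 lb/h.
The evaporator receives (1−α)·1760 of feed at 0.860 water and removes 0.696 of that water:
0.696×0.860×(1−α)×1760 = 442.35
(1−α) = 442.35/1053.5 = 0.4199;  α = 0.5801.
Bypass flow = 0.5801×1760 = 1021 lb/h.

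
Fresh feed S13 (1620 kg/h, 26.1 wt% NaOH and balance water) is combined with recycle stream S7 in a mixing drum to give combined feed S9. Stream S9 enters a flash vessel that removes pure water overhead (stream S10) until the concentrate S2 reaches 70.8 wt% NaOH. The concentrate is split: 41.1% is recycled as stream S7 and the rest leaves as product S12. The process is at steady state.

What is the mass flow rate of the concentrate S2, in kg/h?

Overall NaOH balance (none leaves overhead): NaOH in fresh feed = NaOH in product, i.e. 1620×0.261 = (1−0.411)·S2·0.708.
S2 = 422.82/(0.708×0.589) = 1013.9 kg/h.

1014 kg/h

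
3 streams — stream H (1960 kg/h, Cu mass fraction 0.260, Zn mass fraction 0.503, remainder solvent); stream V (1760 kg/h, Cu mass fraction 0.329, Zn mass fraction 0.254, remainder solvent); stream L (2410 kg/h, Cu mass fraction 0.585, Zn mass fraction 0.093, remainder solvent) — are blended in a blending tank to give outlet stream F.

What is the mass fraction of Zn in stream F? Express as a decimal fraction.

Total flow out = 1960 + 1760 + 2410 = 6130 kg/h.
Zn in = 1960×0.503 + 1760×0.254 + 2410×0.093 = 1657 kg/h.
Zn mass fraction in F = 1657/6130 = 0.270.

0.270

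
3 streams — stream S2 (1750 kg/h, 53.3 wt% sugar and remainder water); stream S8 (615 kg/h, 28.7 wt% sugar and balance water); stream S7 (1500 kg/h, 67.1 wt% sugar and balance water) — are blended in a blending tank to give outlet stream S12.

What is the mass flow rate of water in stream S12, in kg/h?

water out = water in = 1750×0.467 + 615×0.713 + 1500×0.329 = 1749.2 kg/h.

1749 kg/h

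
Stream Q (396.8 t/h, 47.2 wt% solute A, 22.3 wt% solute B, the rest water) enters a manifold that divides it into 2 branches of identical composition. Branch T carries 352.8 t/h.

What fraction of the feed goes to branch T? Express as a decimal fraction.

Fraction to T = 352.8/396.8 = 0.8891.

0.889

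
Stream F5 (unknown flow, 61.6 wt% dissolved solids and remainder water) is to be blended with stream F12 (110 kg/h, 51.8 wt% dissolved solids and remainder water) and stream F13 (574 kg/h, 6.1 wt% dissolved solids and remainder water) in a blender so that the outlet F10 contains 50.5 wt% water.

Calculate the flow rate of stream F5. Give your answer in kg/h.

2038 kg/h

Let F5 be the unknown flow. Total out = 684 + F5.
water balance: 592.01 + 0.384·F5 = 0.505·(684 + F5)
(0.384 − 0.505)·F5 = 0.505×684 − 592.01 = -246.59
F5 = -246.59 / -0.121 = 2037.9 kg/h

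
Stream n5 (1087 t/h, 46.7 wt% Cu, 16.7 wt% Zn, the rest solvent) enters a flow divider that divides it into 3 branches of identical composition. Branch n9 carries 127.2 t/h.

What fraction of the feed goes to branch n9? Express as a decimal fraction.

0.117

Fraction to n9 = 127.2/1087 = 0.1170.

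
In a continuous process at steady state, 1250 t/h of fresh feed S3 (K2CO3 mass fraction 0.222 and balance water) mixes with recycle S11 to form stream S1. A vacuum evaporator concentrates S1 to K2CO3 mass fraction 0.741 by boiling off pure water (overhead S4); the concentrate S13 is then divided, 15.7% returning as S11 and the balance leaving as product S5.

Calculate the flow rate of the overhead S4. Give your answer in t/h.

Overall K2CO3 balance (none leaves overhead): K2CO3 in fresh feed = K2CO3 in product, i.e. 1250×0.222 = (1−0.157)·S13·0.741.
S13 = 277.5/(0.741×0.843) = 444.24 t/h.
Recycle S11 = 0.157×444.24 = 69.746 t/h.
Combined feed S1 = 1250 + 69.746 = 1319.7 t/h.
Overhead S4 = S1 − S13 = 1319.7 − 444.24 = 875.51 t/h.

875.5 t/h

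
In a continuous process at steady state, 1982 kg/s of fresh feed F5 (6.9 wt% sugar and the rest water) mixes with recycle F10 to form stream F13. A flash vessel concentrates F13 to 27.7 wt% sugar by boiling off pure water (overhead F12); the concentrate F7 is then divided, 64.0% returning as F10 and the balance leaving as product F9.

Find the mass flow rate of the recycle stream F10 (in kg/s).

Overall sugar balance (none leaves overhead): sugar in fresh feed = sugar in product, i.e. 1982×0.069 = (1−0.640)·F7·0.277.
F7 = 136.76/(0.277×0.360) = 1371.4 kg/s.
Recycle F10 = 0.640×1371.4 = 877.71 kg/s.

877.7 kg/s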